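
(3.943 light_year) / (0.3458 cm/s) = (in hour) 2.997e+15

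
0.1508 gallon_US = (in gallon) 0.1508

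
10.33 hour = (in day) 0.4304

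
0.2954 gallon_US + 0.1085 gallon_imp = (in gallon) 0.4257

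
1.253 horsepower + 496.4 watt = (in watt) 1431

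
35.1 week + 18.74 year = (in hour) 1.701e+05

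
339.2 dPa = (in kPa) 0.03392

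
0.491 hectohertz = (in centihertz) 4910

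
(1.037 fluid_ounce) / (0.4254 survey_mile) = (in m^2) 4.48e-08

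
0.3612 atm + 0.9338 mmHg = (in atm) 0.3624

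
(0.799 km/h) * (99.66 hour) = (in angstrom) 7.963e+14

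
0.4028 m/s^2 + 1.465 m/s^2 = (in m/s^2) 1.868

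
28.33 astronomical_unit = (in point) 1.201e+16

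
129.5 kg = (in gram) 1.295e+05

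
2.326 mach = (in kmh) 2851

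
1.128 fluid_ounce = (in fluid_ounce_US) 1.128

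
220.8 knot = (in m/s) 113.6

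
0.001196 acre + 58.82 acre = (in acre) 58.82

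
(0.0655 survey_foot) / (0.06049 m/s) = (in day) 3.82e-06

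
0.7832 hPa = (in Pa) 78.32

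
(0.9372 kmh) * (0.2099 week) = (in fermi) 3.305e+19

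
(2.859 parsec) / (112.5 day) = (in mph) 2.03e+10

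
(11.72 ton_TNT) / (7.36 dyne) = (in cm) 6.663e+16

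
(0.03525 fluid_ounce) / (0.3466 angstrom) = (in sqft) 3.237e+05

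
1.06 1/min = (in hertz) 0.01767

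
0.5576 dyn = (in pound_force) 1.254e-06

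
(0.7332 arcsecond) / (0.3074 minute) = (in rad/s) 1.927e-07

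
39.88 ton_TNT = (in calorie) 3.988e+10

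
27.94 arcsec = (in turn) 2.156e-05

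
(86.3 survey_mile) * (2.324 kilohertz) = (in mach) 9.479e+05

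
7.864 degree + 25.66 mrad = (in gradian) 10.37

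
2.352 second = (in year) 7.458e-08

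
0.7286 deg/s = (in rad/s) 0.01272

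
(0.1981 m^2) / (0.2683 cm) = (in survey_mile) 0.04588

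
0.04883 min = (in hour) 0.0008138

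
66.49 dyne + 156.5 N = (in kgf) 15.96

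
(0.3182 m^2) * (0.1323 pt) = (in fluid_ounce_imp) 0.5227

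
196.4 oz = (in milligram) 5.568e+06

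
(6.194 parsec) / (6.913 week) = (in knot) 8.886e+10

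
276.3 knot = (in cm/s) 1.421e+04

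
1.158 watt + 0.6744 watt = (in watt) 1.832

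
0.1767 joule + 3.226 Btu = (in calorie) 813.5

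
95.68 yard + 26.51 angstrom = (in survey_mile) 0.05436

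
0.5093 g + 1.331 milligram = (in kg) 0.0005106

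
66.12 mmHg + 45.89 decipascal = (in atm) 0.08705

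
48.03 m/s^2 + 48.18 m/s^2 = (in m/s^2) 96.21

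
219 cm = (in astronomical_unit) 1.464e-11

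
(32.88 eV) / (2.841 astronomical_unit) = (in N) 1.239e-29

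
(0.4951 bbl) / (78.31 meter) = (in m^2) 0.001005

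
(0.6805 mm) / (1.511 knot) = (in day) 1.013e-08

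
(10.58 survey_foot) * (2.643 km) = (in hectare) 0.8523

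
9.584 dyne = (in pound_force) 2.155e-05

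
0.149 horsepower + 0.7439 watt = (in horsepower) 0.15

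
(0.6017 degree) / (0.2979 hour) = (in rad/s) 9.792e-06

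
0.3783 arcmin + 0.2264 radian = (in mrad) 226.5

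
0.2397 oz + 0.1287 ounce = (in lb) 0.02302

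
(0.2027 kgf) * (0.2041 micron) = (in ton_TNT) 9.697e-17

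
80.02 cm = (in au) 5.349e-12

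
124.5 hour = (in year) 0.01421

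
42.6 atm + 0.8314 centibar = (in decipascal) 4.317e+07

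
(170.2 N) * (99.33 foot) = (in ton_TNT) 1.232e-06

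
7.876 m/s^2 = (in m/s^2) 7.876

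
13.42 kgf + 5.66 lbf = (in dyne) 1.568e+07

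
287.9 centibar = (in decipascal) 2.879e+06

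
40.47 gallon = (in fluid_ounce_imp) 5392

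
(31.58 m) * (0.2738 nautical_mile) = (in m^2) 1.601e+04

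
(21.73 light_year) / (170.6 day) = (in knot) 2.711e+10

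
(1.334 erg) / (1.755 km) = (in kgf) 7.751e-12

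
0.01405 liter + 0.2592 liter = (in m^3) 0.0002733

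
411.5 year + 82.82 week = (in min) 2.171e+08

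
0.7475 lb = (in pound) 0.7475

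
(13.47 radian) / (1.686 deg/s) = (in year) 1.452e-05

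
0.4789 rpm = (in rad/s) 0.05015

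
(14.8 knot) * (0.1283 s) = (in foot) 3.205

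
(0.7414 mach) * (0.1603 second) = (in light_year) 4.277e-15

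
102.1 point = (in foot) 0.1182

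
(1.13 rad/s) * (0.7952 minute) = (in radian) 53.91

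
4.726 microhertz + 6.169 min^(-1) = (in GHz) 1.028e-10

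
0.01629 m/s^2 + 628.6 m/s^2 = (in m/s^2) 628.6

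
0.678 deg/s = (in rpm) 0.113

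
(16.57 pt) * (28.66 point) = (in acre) 1.46e-08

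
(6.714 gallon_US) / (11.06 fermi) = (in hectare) 2.298e+08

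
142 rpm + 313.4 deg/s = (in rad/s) 20.34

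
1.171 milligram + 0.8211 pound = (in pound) 0.8211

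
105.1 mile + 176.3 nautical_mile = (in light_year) 5.239e-11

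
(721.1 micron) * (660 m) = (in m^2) 0.4759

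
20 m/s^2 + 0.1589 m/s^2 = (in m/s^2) 20.16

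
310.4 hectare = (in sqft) 3.341e+07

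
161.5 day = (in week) 23.07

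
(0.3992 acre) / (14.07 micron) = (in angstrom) 1.148e+18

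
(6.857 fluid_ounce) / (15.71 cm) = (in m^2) 0.001291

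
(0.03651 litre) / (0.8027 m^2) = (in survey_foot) 0.0001492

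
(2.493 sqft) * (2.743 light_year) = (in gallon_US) 1.588e+18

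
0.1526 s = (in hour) 4.239e-05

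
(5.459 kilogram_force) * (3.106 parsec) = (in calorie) 1.226e+18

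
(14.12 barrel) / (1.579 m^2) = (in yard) 1.555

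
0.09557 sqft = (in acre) 2.194e-06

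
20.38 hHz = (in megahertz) 0.002038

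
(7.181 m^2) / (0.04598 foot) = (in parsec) 1.661e-14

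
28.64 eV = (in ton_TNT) 1.097e-27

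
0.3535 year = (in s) 1.115e+07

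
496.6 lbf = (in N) 2209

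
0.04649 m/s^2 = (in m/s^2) 0.04649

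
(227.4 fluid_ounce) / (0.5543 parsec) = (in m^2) 3.932e-19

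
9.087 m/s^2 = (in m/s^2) 9.087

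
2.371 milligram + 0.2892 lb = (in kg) 0.1312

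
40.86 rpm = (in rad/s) 4.279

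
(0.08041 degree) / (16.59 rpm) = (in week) 1.336e-09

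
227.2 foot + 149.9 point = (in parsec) 2.246e-15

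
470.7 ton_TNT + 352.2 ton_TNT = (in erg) 3.443e+19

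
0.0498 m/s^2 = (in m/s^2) 0.0498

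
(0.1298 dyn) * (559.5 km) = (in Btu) 0.0006883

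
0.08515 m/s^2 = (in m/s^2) 0.08515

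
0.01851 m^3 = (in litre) 18.51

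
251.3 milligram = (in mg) 251.3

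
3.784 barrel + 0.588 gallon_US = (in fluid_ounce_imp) 2.125e+04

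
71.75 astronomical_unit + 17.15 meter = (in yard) 1.174e+13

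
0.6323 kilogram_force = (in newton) 6.201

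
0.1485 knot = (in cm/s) 7.639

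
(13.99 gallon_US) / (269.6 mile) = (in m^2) 1.221e-07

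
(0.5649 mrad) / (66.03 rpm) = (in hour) 2.269e-08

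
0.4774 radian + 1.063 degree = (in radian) 0.496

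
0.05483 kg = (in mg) 5.483e+04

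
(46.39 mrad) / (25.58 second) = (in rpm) 0.01732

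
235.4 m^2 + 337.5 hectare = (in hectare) 337.5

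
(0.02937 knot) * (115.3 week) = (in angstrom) 1.054e+16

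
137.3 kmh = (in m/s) 38.14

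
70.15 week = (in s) 4.243e+07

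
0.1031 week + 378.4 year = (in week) 1.973e+04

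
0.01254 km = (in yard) 13.71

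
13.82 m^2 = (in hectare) 0.001382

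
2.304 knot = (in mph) 2.651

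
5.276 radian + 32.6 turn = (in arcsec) 4.334e+07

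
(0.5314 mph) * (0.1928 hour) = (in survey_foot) 541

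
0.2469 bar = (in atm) 0.2437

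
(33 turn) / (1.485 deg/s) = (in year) 0.0002537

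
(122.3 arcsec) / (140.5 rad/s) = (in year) 1.338e-13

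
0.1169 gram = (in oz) 0.004124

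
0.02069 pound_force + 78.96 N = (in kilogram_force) 8.061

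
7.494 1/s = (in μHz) 7.494e+06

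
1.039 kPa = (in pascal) 1039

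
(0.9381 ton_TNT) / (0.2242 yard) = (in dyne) 1.915e+15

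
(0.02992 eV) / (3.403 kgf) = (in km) 1.436e-25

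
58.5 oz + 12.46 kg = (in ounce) 498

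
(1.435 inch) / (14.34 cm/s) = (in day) 2.942e-06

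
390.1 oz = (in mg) 1.106e+07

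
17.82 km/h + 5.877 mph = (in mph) 16.95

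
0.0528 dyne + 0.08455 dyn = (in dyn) 0.1373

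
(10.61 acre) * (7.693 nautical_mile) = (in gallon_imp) 1.346e+11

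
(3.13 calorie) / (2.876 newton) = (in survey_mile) 0.002829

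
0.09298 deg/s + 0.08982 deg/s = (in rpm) 0.03047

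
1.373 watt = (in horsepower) 0.001841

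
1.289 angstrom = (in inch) 5.075e-09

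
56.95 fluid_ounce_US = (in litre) 1.684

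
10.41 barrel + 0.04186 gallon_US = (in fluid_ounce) 5.597e+04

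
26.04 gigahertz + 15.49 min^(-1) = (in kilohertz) 2.604e+07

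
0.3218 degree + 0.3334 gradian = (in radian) 0.01085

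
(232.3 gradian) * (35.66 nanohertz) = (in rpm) 1.243e-06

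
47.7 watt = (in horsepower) 0.06397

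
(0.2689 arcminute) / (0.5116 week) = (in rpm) 2.414e-09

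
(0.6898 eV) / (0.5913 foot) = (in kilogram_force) 6.253e-20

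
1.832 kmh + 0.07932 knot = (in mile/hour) 1.23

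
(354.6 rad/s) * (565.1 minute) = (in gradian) 7.654e+08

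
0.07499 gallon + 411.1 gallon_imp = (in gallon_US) 493.8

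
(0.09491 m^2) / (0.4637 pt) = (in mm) 5.802e+05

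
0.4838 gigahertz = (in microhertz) 4.838e+14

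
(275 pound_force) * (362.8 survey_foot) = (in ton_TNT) 3.233e-05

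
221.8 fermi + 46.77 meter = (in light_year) 4.944e-15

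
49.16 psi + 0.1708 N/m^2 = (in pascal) 3.389e+05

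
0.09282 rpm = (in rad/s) 0.00972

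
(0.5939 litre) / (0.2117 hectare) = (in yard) 3.068e-07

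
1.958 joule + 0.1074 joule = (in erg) 2.065e+07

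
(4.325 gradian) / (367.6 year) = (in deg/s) 3.358e-10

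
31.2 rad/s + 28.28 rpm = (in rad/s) 34.16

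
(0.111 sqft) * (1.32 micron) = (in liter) 1.361e-05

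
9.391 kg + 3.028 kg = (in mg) 1.242e+07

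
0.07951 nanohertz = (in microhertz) 7.951e-05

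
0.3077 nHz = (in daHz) 3.077e-11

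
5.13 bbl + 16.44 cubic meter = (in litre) 1.726e+04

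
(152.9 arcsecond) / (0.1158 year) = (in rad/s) 2.03e-10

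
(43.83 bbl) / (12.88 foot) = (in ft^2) 19.11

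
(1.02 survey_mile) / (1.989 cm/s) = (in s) 8.253e+04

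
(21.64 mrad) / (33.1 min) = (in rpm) 0.0001041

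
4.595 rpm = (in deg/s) 27.57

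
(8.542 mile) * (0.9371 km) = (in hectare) 1288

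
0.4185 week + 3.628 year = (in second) 1.147e+08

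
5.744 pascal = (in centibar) 0.005744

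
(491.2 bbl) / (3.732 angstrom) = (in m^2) 2.093e+11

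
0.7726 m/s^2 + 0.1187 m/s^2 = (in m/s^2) 0.8913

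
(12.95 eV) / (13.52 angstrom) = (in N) 1.535e-09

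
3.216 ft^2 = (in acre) 7.383e-05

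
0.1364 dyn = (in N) 1.364e-06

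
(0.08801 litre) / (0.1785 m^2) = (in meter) 0.0004931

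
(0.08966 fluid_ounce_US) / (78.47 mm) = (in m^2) 3.379e-05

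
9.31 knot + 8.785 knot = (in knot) 18.1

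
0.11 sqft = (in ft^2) 0.11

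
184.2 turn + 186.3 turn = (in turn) 370.5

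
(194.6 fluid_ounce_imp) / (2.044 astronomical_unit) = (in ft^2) 1.946e-13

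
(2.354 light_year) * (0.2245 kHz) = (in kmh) 1.8e+19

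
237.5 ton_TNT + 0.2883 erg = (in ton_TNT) 237.5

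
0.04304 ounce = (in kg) 0.00122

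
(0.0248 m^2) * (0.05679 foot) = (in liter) 0.4293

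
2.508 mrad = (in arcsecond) 517.3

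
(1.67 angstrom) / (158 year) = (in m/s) 3.352e-20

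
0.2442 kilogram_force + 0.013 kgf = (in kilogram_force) 0.2572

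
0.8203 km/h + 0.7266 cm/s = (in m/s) 0.2351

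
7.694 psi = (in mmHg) 397.9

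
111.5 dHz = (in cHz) 1115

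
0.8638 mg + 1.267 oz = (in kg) 0.03592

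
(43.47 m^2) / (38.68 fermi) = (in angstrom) 1.124e+25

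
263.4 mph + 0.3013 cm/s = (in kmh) 423.9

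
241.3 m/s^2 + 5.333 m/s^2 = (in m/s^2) 246.6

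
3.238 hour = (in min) 194.3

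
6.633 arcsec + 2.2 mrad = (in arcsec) 460.4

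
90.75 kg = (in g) 9.075e+04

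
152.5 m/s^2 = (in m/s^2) 152.5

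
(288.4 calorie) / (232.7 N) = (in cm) 518.5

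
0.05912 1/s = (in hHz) 0.0005912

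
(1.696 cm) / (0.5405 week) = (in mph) 1.161e-07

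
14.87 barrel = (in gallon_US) 624.5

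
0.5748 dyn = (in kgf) 5.861e-07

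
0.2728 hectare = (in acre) 0.6741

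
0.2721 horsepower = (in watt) 202.9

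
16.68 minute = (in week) 0.001655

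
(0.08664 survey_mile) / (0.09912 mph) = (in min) 52.45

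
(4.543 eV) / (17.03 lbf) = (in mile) 5.97e-24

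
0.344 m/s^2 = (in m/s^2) 0.344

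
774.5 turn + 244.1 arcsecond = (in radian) 4866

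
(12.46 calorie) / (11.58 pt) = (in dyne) 1.276e+09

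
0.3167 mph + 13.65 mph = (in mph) 13.97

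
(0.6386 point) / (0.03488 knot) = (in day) 1.453e-07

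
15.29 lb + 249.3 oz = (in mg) 1.4e+07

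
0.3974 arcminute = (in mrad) 0.1156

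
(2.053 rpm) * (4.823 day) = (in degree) 5.133e+06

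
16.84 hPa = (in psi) 0.2442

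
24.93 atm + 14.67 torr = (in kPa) 2528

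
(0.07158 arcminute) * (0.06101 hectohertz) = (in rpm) 0.001213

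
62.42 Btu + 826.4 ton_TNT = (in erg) 3.458e+19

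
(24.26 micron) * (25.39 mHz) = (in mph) 1.378e-06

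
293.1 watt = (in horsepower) 0.3931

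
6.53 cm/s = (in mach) 0.0001918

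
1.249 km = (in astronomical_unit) 8.349e-09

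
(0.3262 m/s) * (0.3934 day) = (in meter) 1.109e+04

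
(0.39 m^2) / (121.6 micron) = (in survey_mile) 1.993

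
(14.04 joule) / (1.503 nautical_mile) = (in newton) 0.005044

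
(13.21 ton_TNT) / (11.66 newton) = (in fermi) 4.74e+24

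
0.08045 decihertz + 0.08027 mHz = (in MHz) 8.125e-09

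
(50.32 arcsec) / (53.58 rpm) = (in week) 7.189e-11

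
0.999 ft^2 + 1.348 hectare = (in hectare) 1.348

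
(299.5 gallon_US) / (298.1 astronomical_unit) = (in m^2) 2.542e-14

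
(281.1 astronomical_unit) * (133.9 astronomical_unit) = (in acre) 2.081e+23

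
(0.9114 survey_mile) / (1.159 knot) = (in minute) 41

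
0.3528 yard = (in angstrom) 3.226e+09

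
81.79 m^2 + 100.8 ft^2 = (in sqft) 981.2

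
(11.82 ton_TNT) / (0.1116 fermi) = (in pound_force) 9.962e+25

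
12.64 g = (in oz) 0.4459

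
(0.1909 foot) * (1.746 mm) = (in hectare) 1.016e-08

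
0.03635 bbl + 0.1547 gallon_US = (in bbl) 0.04003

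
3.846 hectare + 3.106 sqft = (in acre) 9.504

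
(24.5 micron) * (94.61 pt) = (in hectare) 8.177e-11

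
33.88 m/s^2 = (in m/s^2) 33.88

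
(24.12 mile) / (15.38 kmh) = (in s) 9086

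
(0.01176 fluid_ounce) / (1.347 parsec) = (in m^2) 8.367e-24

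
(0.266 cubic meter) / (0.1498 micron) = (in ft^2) 1.911e+07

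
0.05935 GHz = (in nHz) 5.935e+16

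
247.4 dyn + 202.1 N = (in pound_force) 45.43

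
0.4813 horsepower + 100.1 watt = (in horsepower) 0.6155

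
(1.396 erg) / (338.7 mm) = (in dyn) 0.04122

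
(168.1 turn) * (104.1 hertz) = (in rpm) 1.05e+06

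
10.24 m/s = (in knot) 19.9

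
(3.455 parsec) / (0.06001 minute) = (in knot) 5.756e+16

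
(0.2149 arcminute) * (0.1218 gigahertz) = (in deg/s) 4.362e+05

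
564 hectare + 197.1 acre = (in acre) 1591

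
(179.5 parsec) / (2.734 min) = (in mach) 9.916e+13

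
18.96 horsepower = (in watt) 1.414e+04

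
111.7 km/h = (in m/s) 31.03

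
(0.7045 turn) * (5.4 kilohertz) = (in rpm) 2.283e+05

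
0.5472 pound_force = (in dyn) 2.434e+05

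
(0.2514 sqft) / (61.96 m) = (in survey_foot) 0.001237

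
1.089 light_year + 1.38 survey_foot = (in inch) 4.056e+17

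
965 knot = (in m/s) 496.4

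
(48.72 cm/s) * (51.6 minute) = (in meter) 1508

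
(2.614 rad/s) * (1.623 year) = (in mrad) 1.338e+11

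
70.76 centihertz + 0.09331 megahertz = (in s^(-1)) 9.331e+04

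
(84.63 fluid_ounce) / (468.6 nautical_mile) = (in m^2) 2.884e-09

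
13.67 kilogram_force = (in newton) 134.1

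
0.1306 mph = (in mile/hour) 0.1306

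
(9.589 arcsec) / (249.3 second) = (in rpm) 1.781e-06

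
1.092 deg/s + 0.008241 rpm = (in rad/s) 0.01992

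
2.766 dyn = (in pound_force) 6.218e-06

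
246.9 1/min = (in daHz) 0.4115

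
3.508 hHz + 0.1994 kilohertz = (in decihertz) 5502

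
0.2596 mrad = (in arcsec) 53.55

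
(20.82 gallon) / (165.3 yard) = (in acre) 1.288e-07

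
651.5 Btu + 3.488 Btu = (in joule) 6.91e+05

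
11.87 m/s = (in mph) 26.55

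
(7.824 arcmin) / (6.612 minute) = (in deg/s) 0.0003287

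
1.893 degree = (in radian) 0.03304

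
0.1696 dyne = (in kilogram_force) 1.729e-07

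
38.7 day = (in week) 5.529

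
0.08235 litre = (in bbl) 0.000518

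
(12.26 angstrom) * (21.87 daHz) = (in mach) 7.874e-10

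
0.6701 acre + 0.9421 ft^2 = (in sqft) 2.919e+04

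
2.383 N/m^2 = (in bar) 2.383e-05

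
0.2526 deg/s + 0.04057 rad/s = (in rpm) 0.4295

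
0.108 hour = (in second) 388.8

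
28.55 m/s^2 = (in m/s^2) 28.55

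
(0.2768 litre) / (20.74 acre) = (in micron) 0.003298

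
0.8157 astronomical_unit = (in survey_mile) 7.582e+07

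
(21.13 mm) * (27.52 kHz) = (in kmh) 2093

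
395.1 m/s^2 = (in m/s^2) 395.1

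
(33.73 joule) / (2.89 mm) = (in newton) 1.167e+04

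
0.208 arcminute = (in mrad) 0.0605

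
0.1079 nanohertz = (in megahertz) 1.079e-16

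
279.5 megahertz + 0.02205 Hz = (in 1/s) 2.795e+08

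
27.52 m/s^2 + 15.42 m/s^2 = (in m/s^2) 42.94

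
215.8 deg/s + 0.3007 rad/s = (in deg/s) 233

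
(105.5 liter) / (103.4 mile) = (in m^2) 6.34e-07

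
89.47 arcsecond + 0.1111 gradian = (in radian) 0.002179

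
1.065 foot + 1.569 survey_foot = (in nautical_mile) 0.0004335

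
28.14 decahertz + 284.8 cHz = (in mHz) 2.842e+05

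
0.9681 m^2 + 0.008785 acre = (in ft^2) 393.1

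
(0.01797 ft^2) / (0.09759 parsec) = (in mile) 3.445e-22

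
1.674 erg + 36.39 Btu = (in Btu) 36.39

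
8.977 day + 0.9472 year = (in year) 0.9718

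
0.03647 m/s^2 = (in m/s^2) 0.03647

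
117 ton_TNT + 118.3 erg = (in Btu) 4.64e+08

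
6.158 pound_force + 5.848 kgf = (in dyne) 8.474e+06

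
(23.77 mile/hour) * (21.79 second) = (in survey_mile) 0.1439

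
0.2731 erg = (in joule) 2.731e-08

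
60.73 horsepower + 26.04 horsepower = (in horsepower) 86.77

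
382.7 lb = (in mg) 1.736e+08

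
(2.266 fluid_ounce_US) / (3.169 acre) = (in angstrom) 52.25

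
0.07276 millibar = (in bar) 7.276e-05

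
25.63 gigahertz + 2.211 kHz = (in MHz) 2.563e+04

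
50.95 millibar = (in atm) 0.05028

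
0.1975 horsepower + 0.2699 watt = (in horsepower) 0.1979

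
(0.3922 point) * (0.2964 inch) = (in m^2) 1.042e-06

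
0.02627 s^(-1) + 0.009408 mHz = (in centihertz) 2.628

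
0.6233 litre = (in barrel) 0.00392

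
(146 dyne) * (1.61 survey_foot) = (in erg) 7165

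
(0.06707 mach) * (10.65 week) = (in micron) 1.471e+14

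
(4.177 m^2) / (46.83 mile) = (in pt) 0.1571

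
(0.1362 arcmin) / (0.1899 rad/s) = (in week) 3.45e-10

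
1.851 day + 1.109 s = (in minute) 2665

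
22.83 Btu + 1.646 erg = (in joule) 2.409e+04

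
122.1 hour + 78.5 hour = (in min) 1.204e+04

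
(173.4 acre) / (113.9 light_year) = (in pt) 1.846e-09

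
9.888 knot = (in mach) 0.01494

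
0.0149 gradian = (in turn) 3.725e-05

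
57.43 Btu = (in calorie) 1.448e+04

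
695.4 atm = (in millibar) 7.046e+05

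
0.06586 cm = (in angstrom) 6.586e+06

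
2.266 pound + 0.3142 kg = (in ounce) 47.34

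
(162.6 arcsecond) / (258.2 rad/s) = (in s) 3.053e-06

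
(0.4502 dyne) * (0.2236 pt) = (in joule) 3.551e-10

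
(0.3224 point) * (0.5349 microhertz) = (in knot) 1.183e-10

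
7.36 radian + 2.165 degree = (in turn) 1.177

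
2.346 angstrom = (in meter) 2.346e-10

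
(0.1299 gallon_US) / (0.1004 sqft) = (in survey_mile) 3.276e-05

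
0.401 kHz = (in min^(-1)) 2.406e+04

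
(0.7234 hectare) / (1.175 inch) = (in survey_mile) 150.6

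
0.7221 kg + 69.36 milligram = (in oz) 25.47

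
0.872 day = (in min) 1256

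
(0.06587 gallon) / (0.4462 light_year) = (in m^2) 5.907e-20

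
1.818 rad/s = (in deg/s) 104.2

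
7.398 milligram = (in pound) 1.631e-05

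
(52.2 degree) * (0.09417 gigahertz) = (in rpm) 8.193e+08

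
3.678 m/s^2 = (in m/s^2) 3.678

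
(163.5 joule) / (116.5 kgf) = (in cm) 14.31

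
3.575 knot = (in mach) 0.005401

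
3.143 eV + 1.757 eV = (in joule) 7.851e-19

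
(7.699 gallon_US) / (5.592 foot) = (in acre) 4.225e-06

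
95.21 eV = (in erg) 1.525e-10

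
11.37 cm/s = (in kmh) 0.4093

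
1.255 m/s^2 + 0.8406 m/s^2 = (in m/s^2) 2.096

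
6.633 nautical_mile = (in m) 1.228e+04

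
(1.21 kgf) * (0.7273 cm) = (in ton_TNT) 2.063e-11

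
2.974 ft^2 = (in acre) 6.827e-05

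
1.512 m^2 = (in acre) 0.0003736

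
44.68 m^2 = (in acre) 0.01104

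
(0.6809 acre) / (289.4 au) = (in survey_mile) 3.955e-14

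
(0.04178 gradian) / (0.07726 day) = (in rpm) 9.388e-07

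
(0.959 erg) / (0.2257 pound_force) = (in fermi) 9.552e+07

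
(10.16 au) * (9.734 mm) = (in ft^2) 1.593e+11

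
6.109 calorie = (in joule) 25.56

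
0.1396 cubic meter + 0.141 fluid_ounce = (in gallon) 36.88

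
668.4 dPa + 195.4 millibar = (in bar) 0.1961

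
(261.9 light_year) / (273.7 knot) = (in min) 2.933e+14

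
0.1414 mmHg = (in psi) 0.002734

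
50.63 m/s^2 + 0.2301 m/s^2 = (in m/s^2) 50.86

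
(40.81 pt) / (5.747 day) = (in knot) 5.636e-08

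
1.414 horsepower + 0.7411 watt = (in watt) 1055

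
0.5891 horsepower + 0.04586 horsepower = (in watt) 473.5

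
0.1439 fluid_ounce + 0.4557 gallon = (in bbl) 0.01088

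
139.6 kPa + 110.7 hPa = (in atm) 1.487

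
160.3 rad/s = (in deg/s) 9185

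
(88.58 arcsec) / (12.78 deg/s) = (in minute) 3.209e-05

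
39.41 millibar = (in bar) 0.03941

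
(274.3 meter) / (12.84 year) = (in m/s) 6.774e-07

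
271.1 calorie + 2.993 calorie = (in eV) 7.158e+21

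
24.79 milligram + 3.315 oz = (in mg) 9.4e+04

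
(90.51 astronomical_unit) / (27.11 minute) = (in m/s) 8.324e+09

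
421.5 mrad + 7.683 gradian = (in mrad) 542.2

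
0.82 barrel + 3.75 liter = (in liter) 134.1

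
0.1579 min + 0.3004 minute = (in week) 4.547e-05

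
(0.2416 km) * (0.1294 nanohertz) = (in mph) 6.993e-08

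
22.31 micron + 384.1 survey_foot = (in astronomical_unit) 7.826e-10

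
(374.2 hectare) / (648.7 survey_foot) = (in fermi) 1.893e+19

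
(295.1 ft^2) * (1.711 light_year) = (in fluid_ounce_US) 1.501e+22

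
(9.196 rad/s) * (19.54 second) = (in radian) 179.7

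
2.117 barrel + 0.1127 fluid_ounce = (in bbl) 2.117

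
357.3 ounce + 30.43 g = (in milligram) 1.016e+07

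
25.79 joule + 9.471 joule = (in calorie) 8.428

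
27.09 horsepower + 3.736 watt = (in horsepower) 27.1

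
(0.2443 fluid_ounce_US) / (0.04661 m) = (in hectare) 1.55e-08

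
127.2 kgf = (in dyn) 1.247e+08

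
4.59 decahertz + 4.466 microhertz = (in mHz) 4.59e+04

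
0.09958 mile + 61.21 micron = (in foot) 525.8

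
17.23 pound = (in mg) 7.815e+06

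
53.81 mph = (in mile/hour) 53.81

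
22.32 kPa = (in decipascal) 2.232e+05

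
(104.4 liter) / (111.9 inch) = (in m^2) 0.03673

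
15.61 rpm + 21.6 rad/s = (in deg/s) 1331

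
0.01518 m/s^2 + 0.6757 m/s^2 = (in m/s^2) 0.6909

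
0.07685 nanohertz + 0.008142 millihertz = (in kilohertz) 8.142e-09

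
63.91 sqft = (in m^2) 5.937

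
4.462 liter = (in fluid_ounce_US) 150.9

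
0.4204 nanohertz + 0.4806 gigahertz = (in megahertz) 480.6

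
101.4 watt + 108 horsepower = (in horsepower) 108.1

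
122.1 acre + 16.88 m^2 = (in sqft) 5.319e+06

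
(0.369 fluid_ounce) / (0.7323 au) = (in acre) 2.461e-20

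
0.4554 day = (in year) 0.001248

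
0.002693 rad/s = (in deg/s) 0.1543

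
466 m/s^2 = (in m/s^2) 466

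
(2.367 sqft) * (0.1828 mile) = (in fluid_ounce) 2.188e+06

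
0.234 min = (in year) 4.452e-07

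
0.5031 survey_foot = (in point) 434.7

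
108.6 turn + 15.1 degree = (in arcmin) 2.347e+06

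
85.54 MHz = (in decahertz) 8.554e+06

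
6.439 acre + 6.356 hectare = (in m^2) 8.962e+04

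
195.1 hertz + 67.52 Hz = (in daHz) 26.26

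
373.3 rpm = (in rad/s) 39.09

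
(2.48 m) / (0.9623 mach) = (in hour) 2.102e-06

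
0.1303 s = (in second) 0.1303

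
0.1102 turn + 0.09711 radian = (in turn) 0.1257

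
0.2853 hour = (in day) 0.01189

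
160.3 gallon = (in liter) 606.8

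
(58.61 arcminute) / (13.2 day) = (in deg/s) 8.565e-07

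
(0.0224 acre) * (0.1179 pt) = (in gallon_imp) 0.8294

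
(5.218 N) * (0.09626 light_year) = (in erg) 4.752e+22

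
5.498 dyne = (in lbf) 1.236e-05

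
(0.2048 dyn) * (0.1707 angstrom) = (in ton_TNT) 8.355e-27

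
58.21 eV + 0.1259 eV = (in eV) 58.34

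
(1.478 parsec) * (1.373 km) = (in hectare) 6.262e+15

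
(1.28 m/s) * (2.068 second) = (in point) 7503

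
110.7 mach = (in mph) 8.432e+04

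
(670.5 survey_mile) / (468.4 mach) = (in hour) 0.001879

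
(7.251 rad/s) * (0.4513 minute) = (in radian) 196.3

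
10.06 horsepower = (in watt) 7502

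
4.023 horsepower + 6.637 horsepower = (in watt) 7949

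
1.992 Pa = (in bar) 1.992e-05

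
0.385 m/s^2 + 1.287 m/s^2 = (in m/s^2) 1.672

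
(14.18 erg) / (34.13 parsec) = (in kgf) 1.373e-25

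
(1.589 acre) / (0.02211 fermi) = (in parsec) 9425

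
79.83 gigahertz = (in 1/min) 4.79e+12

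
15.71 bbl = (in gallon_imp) 549.4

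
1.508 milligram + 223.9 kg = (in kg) 223.9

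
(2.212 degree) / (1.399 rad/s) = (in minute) 0.0004599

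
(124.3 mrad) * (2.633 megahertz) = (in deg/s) 1.875e+07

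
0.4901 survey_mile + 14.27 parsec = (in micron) 4.403e+23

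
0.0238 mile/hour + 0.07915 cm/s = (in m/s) 0.01143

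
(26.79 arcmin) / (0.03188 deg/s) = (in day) 0.0001621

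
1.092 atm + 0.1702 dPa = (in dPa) 1.106e+06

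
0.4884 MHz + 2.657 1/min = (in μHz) 4.884e+11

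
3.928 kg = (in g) 3928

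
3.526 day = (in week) 0.5037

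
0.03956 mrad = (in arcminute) 0.136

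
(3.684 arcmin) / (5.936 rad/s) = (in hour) 5.015e-08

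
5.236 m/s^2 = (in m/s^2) 5.236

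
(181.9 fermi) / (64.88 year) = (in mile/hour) 1.989e-22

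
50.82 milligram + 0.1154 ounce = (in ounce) 0.1172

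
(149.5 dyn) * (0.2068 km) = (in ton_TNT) 7.389e-11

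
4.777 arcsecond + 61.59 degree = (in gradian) 68.43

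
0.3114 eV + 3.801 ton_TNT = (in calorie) 3.801e+09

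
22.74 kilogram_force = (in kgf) 22.74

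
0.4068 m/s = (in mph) 0.91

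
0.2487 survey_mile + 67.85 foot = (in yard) 460.3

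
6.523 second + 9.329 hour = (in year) 0.001065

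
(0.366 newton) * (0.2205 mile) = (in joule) 129.9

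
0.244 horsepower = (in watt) 182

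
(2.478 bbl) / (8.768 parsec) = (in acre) 3.598e-22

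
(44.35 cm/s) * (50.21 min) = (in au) 8.931e-09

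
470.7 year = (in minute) 2.474e+08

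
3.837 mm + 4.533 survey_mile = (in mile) 4.533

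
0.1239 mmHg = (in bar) 0.0001652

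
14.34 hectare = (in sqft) 1.544e+06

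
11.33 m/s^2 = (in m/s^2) 11.33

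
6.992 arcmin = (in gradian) 0.1295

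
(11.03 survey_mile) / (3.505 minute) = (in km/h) 303.9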